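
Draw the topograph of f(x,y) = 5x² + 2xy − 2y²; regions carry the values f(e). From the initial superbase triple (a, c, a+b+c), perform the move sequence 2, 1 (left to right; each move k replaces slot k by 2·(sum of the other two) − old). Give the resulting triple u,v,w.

start (5,-2,5) = (f(1,0),f(0,1),f(1,1))
replace slot 2: 2·(5+5) − (-2) = 22 → (5,22,5)
replace slot 1: 2·(22+5) − 5 = 49 → (49,22,5)

49,22,5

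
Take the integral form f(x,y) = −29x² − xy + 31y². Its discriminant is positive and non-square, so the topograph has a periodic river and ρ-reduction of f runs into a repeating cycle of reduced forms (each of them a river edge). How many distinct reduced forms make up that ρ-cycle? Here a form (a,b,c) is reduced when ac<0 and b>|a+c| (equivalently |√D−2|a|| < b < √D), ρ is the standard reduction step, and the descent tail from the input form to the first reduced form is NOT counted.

D = 3597, ⌊√D⌋ = 59
descent: ρ → (31,1,-29)
descent: ρ → (-29,57,3)  [lands on river]
river: ρ → (3,57,-29)
river: ρ → (-29,59,1)
river: ρ → (1,59,-29)
ρ-cycle length = 4 (tail of 2 descent steps not counted)

4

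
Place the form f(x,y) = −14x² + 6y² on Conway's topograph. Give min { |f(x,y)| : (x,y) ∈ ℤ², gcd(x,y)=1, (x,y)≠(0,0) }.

descent: ρ → (6,12,-8)  [lands on river]
river: ρ → (-8,4,10)
river: ρ → (10,16,-2)
river: ρ → (-2,16,10)
river: ρ → (10,4,-8)
river: ρ → (-8,12,6)
closes: descent 1, river 6
min |a| on river = 2

2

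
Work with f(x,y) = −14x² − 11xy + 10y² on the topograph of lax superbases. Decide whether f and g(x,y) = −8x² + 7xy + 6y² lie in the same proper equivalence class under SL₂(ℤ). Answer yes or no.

D₁ = 681, D₂ = 241
discriminants differ ⇒ not SL₂(ℤ)-equivalent

no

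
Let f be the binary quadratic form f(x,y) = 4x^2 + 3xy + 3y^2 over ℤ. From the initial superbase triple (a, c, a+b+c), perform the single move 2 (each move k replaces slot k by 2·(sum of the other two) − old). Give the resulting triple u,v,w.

start (4,3,10) = (f(1,0),f(0,1),f(1,1))
replace slot 2: 2·(4+10) − 3 = 25 → (4,25,10)

4,25,10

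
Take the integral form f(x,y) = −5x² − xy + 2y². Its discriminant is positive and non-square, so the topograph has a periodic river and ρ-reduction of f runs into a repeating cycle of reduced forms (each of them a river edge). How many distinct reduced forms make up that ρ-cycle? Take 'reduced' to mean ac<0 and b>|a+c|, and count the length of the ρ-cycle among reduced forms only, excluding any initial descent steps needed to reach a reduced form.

D = 41, ⌊√D⌋ = 6
descent: ρ → (2,5,-2)  [lands on river]
river: ρ → (-2,3,4)
river: ρ → (4,5,-1)
river: ρ → (-1,5,4)
river: ρ → (4,3,-2)
river: ρ → (-2,5,2)
river: ρ → (2,3,-4)
river: ρ → (-4,5,1)
river: ρ → (1,5,-4)
river: ρ → (-4,3,2)
ρ-cycle length = 10 (tail of 1 descent step not counted)

10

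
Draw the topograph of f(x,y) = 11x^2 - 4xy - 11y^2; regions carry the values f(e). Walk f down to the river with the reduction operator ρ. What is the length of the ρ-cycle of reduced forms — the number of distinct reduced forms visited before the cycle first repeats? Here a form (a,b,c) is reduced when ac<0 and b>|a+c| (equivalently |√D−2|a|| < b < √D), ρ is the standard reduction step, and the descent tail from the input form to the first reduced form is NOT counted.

D = 500, ⌊√D⌋ = 22
descent: ρ → (-11,4,11)  [lands on river]
river: ρ → (11,18,-4)
river: ρ → (-4,22,1)
river: ρ → (1,22,-4)
river: ρ → (-4,18,11)
river: ρ → (11,4,-11)
river: ρ → (-11,18,4)
river: ρ → (4,22,-1)
river: ρ → (-1,22,4)
river: ρ → (4,18,-11)
ρ-cycle length = 10 (tail of 1 descent step not counted)

10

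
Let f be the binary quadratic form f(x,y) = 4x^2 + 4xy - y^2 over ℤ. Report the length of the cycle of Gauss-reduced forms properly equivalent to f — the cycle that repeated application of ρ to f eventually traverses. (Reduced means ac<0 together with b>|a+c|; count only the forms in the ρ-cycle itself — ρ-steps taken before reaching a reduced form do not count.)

D = 32, ⌊√D⌋ = 5
river: ρ → (-1,4,4)
river: ρ → (4,4,-1)
ρ-cycle length = 2 (tail of 0 descent steps not counted)

2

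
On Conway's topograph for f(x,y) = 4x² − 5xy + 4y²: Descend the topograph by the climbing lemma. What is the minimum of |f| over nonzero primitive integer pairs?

translate: b→3 (≡-5 mod 8), so (4,-5,4)→(4,3,3)
flip: (4,3,3)→(3,-3,4)
translate: b→3 (≡-3 mod 6), so (3,-3,4)→(3,3,4)
reduced (well bottom): (3,3,4) with a≤c, −a<b≤a
well minimum = a = 3

3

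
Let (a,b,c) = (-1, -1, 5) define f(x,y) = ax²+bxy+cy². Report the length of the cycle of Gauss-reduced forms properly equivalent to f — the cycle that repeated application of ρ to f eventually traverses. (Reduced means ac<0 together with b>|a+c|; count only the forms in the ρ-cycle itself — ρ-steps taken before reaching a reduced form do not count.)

D = 21, ⌊√D⌋ = 4
descent: ρ → (5,1,-1)
descent: ρ → (-1,3,3)  [lands on river]
river: ρ → (3,3,-1)
ρ-cycle length = 2 (tail of 2 descent steps not counted)

2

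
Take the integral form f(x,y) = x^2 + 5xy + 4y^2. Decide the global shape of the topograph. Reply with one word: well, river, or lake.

D = b²−4ac = 5² − 4·1·4 = 9
D = 3² is a perfect square ⇒ form factors over ℤ ⇒ lakes

lake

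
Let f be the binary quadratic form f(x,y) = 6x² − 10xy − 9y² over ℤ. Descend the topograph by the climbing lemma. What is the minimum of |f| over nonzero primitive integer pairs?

descent: ρ → (-9,10,6)  [lands on river]
river: ρ → (6,14,-5)
river: ρ → (-5,16,3)
river: ρ → (3,14,-10)
river: ρ → (-10,6,7)
river: ρ → (7,8,-9)
closes: descent 1, river 6
min |a| on river = 3

3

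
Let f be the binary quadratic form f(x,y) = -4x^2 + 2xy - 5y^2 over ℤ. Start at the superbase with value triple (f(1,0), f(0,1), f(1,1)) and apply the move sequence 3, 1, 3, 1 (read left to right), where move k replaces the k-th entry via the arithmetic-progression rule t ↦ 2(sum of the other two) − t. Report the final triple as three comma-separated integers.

start (-4,-5,-7) = (f(1,0),f(0,1),f(1,1))
replace slot 3: 2·((-4)+(-5)) − (-7) = -11 → (-4,-5,-11)
replace slot 1: 2·((-5)+(-11)) − (-4) = -28 → (-28,-5,-11)
replace slot 3: 2·((-28)+(-5)) − (-11) = -55 → (-28,-5,-55)
replace slot 1: 2·((-5)+(-55)) − (-28) = -92 → (-92,-5,-55)

-92,-5,-55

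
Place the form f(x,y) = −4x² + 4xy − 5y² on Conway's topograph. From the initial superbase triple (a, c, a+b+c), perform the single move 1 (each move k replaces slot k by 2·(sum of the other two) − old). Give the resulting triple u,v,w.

start (-4,-5,-5) = (f(1,0),f(0,1),f(1,1))
replace slot 1: 2·((-5)+(-5)) − (-4) = -16 → (-16,-5,-5)

-16,-5,-5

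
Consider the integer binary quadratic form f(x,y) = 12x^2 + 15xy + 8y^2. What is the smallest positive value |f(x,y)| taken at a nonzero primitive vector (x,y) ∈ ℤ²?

translate: b→-9 (≡15 mod 24), so (12,15,8)→(12,-9,5)
flip: (12,-9,5)→(5,9,12)
translate: b→-1 (≡9 mod 10), so (5,9,12)→(5,-1,8)
reduced (well bottom): (5,-1,8) with a≤c, −a<b≤a
well minimum = a = 5

5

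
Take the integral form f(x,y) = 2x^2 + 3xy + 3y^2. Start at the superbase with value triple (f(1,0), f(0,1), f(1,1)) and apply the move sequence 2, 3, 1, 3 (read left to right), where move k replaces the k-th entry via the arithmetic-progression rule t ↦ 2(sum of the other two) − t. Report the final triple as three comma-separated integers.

start (2,3,8) = (f(1,0),f(0,1),f(1,1))
replace slot 2: 2·(2+8) − 3 = 17 → (2,17,8)
replace slot 3: 2·(2+17) − 8 = 30 → (2,17,30)
replace slot 1: 2·(17+30) − 2 = 92 → (92,17,30)
replace slot 3: 2·(92+17) − 30 = 188 → (92,17,188)

92,17,188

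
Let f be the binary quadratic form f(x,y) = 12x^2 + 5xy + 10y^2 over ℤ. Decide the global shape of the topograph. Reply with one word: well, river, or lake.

D = b²−4ac = 5² − 4·12·10 = -455
D < 0 ⇒ definite ⇒ every region one sign ⇒ single well

well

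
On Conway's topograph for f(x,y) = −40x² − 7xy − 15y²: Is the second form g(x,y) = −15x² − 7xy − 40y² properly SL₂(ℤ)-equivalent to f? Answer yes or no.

D₁ = -2351, D₂ = -2351
f is negative-definite; reduce −f:
−f: flip: (40,7,15)→(15,-7,40)
−f: reduced (well bottom): (15,-7,40) with a≤c, −a<b≤a
flip sign back: reduced form of f is (-15,7,-40)
g is negative-definite; reduce −g:
−g: reduced (well bottom): (15,7,40) with a≤c, −a<b≤a
flip sign back: reduced form of g is (-15,-7,-40)
reduced forms (-15, 7, -40) vs (-15, -7, -40) ⇒ inequivalent

no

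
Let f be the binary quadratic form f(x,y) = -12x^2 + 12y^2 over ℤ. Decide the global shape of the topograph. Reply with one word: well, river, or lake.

D = b²−4ac = 0² − 4·(-12)·12 = 576
D = 24² is a perfect square ⇒ form factors over ℤ ⇒ lakes

lake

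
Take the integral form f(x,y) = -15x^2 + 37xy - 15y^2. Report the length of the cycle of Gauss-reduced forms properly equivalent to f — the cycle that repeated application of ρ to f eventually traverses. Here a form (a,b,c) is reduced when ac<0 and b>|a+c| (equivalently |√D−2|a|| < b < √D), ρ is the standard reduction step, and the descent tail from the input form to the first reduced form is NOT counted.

D = 469, ⌊√D⌋ = 21
descent: ρ → (-15,-7,7)
descent: ρ → (7,21,-1)  [lands on river]
river: ρ → (-1,21,7)
ρ-cycle length = 2 (tail of 2 descent steps not counted)

2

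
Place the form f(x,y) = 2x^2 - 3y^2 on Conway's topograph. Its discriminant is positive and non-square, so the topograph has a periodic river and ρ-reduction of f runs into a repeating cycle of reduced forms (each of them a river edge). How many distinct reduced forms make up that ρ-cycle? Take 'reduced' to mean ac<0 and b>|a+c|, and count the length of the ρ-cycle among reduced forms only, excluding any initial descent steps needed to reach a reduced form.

D = 24, ⌊√D⌋ = 4
descent: ρ → (-3,0,2)
descent: ρ → (2,4,-1)  [lands on river]
river: ρ → (-1,4,2)
ρ-cycle length = 2 (tail of 2 descent steps not counted)

2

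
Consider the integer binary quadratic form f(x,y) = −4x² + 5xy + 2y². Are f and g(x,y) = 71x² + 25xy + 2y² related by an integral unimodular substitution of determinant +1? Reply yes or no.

D₁ = 57, D₂ = 57
river cycle of f (length 6): (2, 7, -1), (-1, 7, 2), (2, 5, -4), (-4, 3, 3), (3, 3, -4), (-4, 5, 2)
river cycle of g (length 6): (2, 7, -1), (-1, 7, 2), (2, 5, -4), (-4, 3, 3), (3, 3, -4), (-4, 5, 2)
cycles coincide ⇒ equivalent

yes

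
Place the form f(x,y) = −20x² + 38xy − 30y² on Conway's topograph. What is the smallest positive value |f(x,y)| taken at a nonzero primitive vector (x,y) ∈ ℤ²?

translate: b→2 (≡-38 mod 40), so (20,-38,30)→(20,2,12)
flip: (20,2,12)→(12,-2,20)
reduced (well bottom): (12,-2,20) with a≤c, −a<b≤a
well minimum |f| = |-12| = 12 (negative-definite)

12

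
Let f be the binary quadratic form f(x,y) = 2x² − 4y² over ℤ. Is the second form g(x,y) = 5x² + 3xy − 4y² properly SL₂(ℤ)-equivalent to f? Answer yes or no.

D₁ = 32, D₂ = 89
discriminants differ ⇒ not SL₂(ℤ)-equivalent

no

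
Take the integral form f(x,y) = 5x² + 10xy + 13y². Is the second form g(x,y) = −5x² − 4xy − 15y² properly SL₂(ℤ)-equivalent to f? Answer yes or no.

D₁ = -160, D₂ = -284
discriminants differ ⇒ not SL₂(ℤ)-equivalent

no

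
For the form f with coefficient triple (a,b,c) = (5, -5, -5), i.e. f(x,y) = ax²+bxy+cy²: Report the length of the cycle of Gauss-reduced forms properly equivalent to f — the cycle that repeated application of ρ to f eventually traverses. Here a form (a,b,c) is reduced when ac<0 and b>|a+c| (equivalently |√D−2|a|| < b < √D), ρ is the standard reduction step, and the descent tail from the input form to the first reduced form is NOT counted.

D = 125, ⌊√D⌋ = 11
descent: ρ → (-5,5,5)  [lands on river]
river: ρ → (5,5,-5)
ρ-cycle length = 2 (tail of 1 descent step not counted)

2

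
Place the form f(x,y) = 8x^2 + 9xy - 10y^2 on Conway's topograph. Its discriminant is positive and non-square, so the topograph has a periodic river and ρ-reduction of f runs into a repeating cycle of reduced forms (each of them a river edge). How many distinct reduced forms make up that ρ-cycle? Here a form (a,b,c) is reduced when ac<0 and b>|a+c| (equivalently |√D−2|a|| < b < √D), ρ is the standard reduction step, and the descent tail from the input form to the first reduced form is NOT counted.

D = 401, ⌊√D⌋ = 20
river: ρ → (-10,11,7)
river: ρ → (7,17,-4)
river: ρ → (-4,15,11)
river: ρ → (11,7,-8)
river: ρ → (-8,9,10)
river: ρ → (10,11,-7)
river: ρ → (-7,17,4)
river: ρ → (4,15,-11)
river: ρ → (-11,7,8)
river: ρ → (8,9,-10)
ρ-cycle length = 10 (tail of 0 descent steps not counted)

10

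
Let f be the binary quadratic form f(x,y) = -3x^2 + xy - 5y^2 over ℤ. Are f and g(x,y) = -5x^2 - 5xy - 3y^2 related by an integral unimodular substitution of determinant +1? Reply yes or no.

D₁ = -59, D₂ = -35
discriminants differ ⇒ not SL₂(ℤ)-equivalent

no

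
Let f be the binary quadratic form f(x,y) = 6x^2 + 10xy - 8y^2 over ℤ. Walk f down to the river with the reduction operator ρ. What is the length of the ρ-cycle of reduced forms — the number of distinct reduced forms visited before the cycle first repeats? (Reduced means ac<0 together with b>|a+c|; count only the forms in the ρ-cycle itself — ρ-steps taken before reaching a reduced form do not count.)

D = 292, ⌊√D⌋ = 17
river: ρ → (-8,6,8)
river: ρ → (8,10,-6)
river: ρ → (-6,14,4)
river: ρ → (4,10,-12)
river: ρ → (-12,14,2)
river: ρ → (2,14,-12)
river: ρ → (-12,10,4)
river: ρ → (4,14,-6)
river: ρ → (-6,10,8)
river: ρ → (8,6,-8)
river: ρ → (-8,10,6)
river: ρ → (6,14,-4)
river: ρ → (-4,10,12)
river: ρ → (12,14,-2)
river: ρ → (-2,14,12)
river: ρ → (12,10,-4)
river: ρ → (-4,14,6)
river: ρ → (6,10,-8)
ρ-cycle length = 18 (tail of 0 descent steps not counted)

18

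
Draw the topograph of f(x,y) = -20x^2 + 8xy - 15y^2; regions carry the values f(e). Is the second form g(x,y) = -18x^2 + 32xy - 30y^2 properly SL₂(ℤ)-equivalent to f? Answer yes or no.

D₁ = -1136, D₂ = -1136
f is negative-definite; reduce −f:
−f: flip: (20,-8,15)→(15,8,20)
−f: reduced (well bottom): (15,8,20) with a≤c, −a<b≤a
flip sign back: reduced form of f is (-15,-8,-20)
g is negative-definite; reduce −g:
−g: translate: b→4 (≡-32 mod 36), so (18,-32,30)→(18,4,16)
−g: flip: (18,4,16)→(16,-4,18)
−g: reduced (well bottom): (16,-4,18) with a≤c, −a<b≤a
flip sign back: reduced form of g is (-16,4,-18)
reduced forms (-15, -8, -20) vs (-16, 4, -18) ⇒ inequivalent

no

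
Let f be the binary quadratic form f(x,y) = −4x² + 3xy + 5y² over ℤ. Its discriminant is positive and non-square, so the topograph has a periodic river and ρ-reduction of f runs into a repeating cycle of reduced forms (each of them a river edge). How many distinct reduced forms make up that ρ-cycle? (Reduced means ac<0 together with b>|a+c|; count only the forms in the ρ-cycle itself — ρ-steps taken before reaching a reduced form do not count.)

D = 89, ⌊√D⌋ = 9
river: ρ → (5,7,-2)
river: ρ → (-2,9,1)
river: ρ → (1,9,-2)
river: ρ → (-2,7,5)
river: ρ → (5,3,-4)
river: ρ → (-4,5,4)
river: ρ → (4,3,-5)
river: ρ → (-5,7,2)
river: ρ → (2,9,-1)
river: ρ → (-1,9,2)
river: ρ → (2,7,-5)
river: ρ → (-5,3,4)
river: ρ → (4,5,-4)
river: ρ → (-4,3,5)
ρ-cycle length = 14 (tail of 0 descent steps not counted)

14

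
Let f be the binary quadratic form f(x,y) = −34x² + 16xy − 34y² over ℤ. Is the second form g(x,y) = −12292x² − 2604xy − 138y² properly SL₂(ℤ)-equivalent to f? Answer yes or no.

D₁ = -4368, D₂ = -4368
f is negative-definite; reduce −f:
−f: flip: (34,-16,34)→(34,16,34)
−f: reduced (well bottom): (34,16,34) with a≤c, −a<b≤a
flip sign back: reduced form of f is (-34,-16,-34)
g is negative-definite; reduce −g:
−g: flip: (12292,2604,138)→(138,-2604,12292)
−g: translate: b→-120 (≡-2604 mod 276), so (138,-2604,12292)→(138,-120,34)
−g: flip: (138,-120,34)→(34,120,138)
−g: translate: b→-16 (≡120 mod 68), so (34,120,138)→(34,-16,34)
−g: flip: (34,-16,34)→(34,16,34)
−g: reduced (well bottom): (34,16,34) with a≤c, −a<b≤a
flip sign back: reduced form of g is (-34,-16,-34)
reduced forms (-34, -16, -34) vs (-34, -16, -34) ⇒ equivalent

yes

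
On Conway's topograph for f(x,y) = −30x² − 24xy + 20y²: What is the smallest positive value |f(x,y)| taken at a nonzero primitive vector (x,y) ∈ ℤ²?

descent: ρ → (20,24,-30)  [lands on river]
river: ρ → (-30,36,14)
river: ρ → (14,48,-12)
river: ρ → (-12,48,14)
river: ρ → (14,36,-30)
river: ρ → (-30,24,20)
river: ρ → (20,16,-34)
river: ρ → (-34,52,2)
river: ρ → (2,52,-34)
river: ρ → (-34,16,20)
closes: descent 1, river 10
min |a| on river = 2

2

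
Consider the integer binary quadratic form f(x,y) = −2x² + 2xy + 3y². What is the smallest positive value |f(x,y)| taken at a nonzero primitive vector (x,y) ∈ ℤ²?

river: ρ → (3,4,-1)
river: ρ → (-1,4,3)
river: ρ → (3,2,-2)
river: ρ → (-2,2,3)
closes: descent 0, river 4
min |a| on river = 1

1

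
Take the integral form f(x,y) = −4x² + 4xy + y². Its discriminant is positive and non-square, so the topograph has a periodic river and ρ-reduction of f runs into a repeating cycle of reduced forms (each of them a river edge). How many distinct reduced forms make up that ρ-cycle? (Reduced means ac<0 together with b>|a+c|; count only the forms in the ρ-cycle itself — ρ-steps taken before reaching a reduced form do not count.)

D = 32, ⌊√D⌋ = 5
river: ρ → (1,4,-4)
river: ρ → (-4,4,1)
ρ-cycle length = 2 (tail of 0 descent steps not counted)

2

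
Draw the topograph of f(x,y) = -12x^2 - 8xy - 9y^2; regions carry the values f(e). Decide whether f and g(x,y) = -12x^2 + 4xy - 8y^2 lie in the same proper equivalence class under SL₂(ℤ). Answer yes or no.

D₁ = -368, D₂ = -368
f is negative-definite; reduce −f:
−f: flip: (12,8,9)→(9,-8,12)
−f: reduced (well bottom): (9,-8,12) with a≤c, −a<b≤a
flip sign back: reduced form of f is (-9,8,-12)
g is negative-definite; reduce −g:
−g: flip: (12,-4,8)→(8,4,12)
−g: reduced (well bottom): (8,4,12) with a≤c, −a<b≤a
flip sign back: reduced form of g is (-8,-4,-12)
reduced forms (-9, 8, -12) vs (-8, -4, -12) ⇒ inequivalent

no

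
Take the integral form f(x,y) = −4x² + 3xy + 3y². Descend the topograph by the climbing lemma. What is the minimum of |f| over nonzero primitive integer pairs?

river: ρ → (3,3,-4)
river: ρ → (-4,5,2)
river: ρ → (2,7,-1)
river: ρ → (-1,7,2)
river: ρ → (2,5,-4)
river: ρ → (-4,3,3)
closes: descent 0, river 6
min |a| on river = 1

1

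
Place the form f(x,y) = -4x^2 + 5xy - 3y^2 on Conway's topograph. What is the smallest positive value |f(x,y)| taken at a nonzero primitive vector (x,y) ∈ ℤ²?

translate: b→3 (≡-5 mod 8), so (4,-5,3)→(4,3,2)
flip: (4,3,2)→(2,-3,4)
translate: b→1 (≡-3 mod 4), so (2,-3,4)→(2,1,3)
reduced (well bottom): (2,1,3) with a≤c, −a<b≤a
well minimum |f| = |-2| = 2 (negative-definite)

2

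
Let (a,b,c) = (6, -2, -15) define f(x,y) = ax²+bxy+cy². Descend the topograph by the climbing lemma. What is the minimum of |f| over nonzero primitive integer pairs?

descent: ρ → (-15,2,6)
descent: ρ → (6,10,-11)  [lands on river]
river: ρ → (-11,12,5)
river: ρ → (5,18,-2)
river: ρ → (-2,18,5)
river: ρ → (5,12,-11)
river: ρ → (-11,10,6)
river: ρ → (6,14,-7)
river: ρ → (-7,14,6)
closes: descent 2, river 8
min |a| on river = 2

2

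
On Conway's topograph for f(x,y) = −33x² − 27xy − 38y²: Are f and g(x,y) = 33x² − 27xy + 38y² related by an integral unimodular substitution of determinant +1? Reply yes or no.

D₁ = -4287, D₂ = -4287
f is negative-definite; reduce −f:
−f: reduced (well bottom): (33,27,38) with a≤c, −a<b≤a
flip sign back: reduced form of f is (-33,-27,-38)
g: reduced (well bottom): (33,-27,38) with a≤c, −a<b≤a
reduced forms (-33, -27, -38) vs (33, -27, 38) ⇒ inequivalent

no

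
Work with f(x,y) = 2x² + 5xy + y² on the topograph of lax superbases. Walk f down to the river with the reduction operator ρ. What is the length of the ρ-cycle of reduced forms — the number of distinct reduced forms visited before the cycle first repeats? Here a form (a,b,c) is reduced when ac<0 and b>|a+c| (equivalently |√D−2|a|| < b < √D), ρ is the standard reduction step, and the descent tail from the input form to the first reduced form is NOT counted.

D = 17, ⌊√D⌋ = 4
descent: ρ → (1,3,-2)  [lands on river]
river: ρ → (-2,1,2)
river: ρ → (2,3,-1)
river: ρ → (-1,3,2)
river: ρ → (2,1,-2)
river: ρ → (-2,3,1)
ρ-cycle length = 6 (tail of 1 descent step not counted)

6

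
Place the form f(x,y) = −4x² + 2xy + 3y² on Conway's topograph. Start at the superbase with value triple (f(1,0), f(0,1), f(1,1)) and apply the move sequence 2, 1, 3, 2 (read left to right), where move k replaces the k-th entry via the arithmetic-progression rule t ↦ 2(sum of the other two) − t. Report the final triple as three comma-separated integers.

start (-4,3,1) = (f(1,0),f(0,1),f(1,1))
replace slot 2: 2·((-4)+1) − 3 = -9 → (-4,-9,1)
replace slot 1: 2·((-9)+1) − (-4) = -12 → (-12,-9,1)
replace slot 3: 2·((-12)+(-9)) − 1 = -43 → (-12,-9,-43)
replace slot 2: 2·((-12)+(-43)) − (-9) = -101 → (-12,-101,-43)

-12,-101,-43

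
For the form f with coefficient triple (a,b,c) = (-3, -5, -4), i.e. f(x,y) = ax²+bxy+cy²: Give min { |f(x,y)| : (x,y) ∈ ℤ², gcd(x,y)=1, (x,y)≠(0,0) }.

translate: b→-1 (≡5 mod 6), so (3,5,4)→(3,-1,2)
flip: (3,-1,2)→(2,1,3)
reduced (well bottom): (2,1,3) with a≤c, −a<b≤a
well minimum |f| = |-2| = 2 (negative-definite)

2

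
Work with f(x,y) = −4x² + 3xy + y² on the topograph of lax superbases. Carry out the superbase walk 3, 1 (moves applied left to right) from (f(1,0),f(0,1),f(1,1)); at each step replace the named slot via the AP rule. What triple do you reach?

start (-4,1,0) = (f(1,0),f(0,1),f(1,1))
replace slot 3: 2·((-4)+1) − 0 = -6 → (-4,1,-6)
replace slot 1: 2·(1+(-6)) − (-4) = -6 → (-6,1,-6)

-6,1,-6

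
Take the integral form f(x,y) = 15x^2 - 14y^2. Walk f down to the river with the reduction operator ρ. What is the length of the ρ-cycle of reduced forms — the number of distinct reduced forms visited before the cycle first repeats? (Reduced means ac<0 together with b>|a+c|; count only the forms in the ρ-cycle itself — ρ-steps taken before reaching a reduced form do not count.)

D = 840, ⌊√D⌋ = 28
descent: ρ → (-14,28,1)  [lands on river]
river: ρ → (1,28,-14)
ρ-cycle length = 2 (tail of 1 descent step not counted)

2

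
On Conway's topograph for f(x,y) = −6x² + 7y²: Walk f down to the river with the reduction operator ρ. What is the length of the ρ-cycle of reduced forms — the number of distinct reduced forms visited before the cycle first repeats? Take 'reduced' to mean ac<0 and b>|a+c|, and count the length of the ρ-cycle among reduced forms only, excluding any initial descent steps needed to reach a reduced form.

D = 168, ⌊√D⌋ = 12
descent: ρ → (7,0,-6)
descent: ρ → (-6,12,1)  [lands on river]
river: ρ → (1,12,-6)
ρ-cycle length = 2 (tail of 2 descent steps not counted)

2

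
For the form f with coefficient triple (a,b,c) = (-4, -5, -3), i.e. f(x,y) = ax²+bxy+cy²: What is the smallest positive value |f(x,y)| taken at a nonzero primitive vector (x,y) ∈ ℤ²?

translate: b→-3 (≡5 mod 8), so (4,5,3)→(4,-3,2)
flip: (4,-3,2)→(2,3,4)
translate: b→-1 (≡3 mod 4), so (2,3,4)→(2,-1,3)
reduced (well bottom): (2,-1,3) with a≤c, −a<b≤a
well minimum |f| = |-2| = 2 (negative-definite)

2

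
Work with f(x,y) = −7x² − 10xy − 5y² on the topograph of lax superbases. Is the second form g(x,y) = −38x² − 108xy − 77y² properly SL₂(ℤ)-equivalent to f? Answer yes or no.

D₁ = -40, D₂ = -40
f is negative-definite; reduce −f:
−f: translate: b→-4 (≡10 mod 14), so (7,10,5)→(7,-4,2)
−f: flip: (7,-4,2)→(2,4,7)
−f: translate: b→0 (≡4 mod 4), so (2,4,7)→(2,0,5)
−f: reduced (well bottom): (2,0,5) with a≤c, −a<b≤a
flip sign back: reduced form of f is (-2,0,-5)
g is negative-definite; reduce −g:
−g: translate: b→32 (≡108 mod 76), so (38,108,77)→(38,32,7)
−g: flip: (38,32,7)→(7,-32,38)
−g: translate: b→-4 (≡-32 mod 14), so (7,-32,38)→(7,-4,2)
−g: flip: (7,-4,2)→(2,4,7)
−g: translate: b→0 (≡4 mod 4), so (2,4,7)→(2,0,5)
−g: reduced (well bottom): (2,0,5) with a≤c, −a<b≤a
flip sign back: reduced form of g is (-2,0,-5)
reduced forms (-2, 0, -5) vs (-2, 0, -5) ⇒ equivalent

yes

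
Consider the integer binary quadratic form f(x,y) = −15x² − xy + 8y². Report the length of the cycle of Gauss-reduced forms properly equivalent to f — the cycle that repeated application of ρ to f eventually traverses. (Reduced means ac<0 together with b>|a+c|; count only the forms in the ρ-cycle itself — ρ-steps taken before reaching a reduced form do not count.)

D = 481, ⌊√D⌋ = 21
descent: ρ → (8,17,-6)  [lands on river]
river: ρ → (-6,19,5)
river: ρ → (5,21,-2)
river: ρ → (-2,19,15)
river: ρ → (15,11,-6)
river: ρ → (-6,13,13)
river: ρ → (13,13,-6)
river: ρ → (-6,11,15)
river: ρ → (15,19,-2)
river: ρ → (-2,21,5)
river: ρ → (5,19,-6)
river: ρ → (-6,17,8)
river: ρ → (8,15,-8)
river: ρ → (-8,17,6)
river: ρ → (6,19,-5)
river: ρ → (-5,21,2)
river: ρ → (2,19,-15)
river: ρ → (-15,11,6)
river: ρ → (6,13,-13)
river: ρ → (-13,13,6)
river: ρ → (6,11,-15)
river: ρ → (-15,19,2)
river: ρ → (2,21,-5)
river: ρ → (-5,19,6)
river: ρ → (6,17,-8)
river: ρ → (-8,15,8)
ρ-cycle length = 26 (tail of 1 descent step not counted)

26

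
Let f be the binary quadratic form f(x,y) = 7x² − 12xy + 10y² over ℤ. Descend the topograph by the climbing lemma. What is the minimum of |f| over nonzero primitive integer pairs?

translate: b→2 (≡-12 mod 14), so (7,-12,10)→(7,2,5)
flip: (7,2,5)→(5,-2,7)
reduced (well bottom): (5,-2,7) with a≤c, −a<b≤a
well minimum = a = 5

5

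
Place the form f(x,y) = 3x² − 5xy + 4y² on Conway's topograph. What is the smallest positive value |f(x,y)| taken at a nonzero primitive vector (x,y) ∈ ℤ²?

translate: b→1 (≡-5 mod 6), so (3,-5,4)→(3,1,2)
flip: (3,1,2)→(2,-1,3)
reduced (well bottom): (2,-1,3) with a≤c, −a<b≤a
well minimum = a = 2

2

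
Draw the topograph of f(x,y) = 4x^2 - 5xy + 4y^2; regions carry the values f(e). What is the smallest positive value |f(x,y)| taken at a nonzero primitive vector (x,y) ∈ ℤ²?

translate: b→3 (≡-5 mod 8), so (4,-5,4)→(4,3,3)
flip: (4,3,3)→(3,-3,4)
translate: b→3 (≡-3 mod 6), so (3,-3,4)→(3,3,4)
reduced (well bottom): (3,3,4) with a≤c, −a<b≤a
well minimum = a = 3

3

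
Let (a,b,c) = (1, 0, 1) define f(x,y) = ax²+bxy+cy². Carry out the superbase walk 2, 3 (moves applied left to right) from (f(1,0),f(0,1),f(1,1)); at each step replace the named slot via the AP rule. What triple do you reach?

start (1,1,2) = (f(1,0),f(0,1),f(1,1))
replace slot 2: 2·(1+2) − 1 = 5 → (1,5,2)
replace slot 3: 2·(1+5) − 2 = 10 → (1,5,10)

1,5,10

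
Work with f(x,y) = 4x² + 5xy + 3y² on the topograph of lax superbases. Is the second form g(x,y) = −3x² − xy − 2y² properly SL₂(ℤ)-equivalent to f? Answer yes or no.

D₁ = -23, D₂ = -23
f: translate: b→-3 (≡5 mod 8), so (4,5,3)→(4,-3,2)
f: flip: (4,-3,2)→(2,3,4)
f: translate: b→-1 (≡3 mod 4), so (2,3,4)→(2,-1,3)
f: reduced (well bottom): (2,-1,3) with a≤c, −a<b≤a
g is negative-definite; reduce −g:
−g: flip: (3,1,2)→(2,-1,3)
−g: reduced (well bottom): (2,-1,3) with a≤c, −a<b≤a
flip sign back: reduced form of g is (-2,1,-3)
reduced forms (2, -1, 3) vs (-2, 1, -3) ⇒ inequivalent

no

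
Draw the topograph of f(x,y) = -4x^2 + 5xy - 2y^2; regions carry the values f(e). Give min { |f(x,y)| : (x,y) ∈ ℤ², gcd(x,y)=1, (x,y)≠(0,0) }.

translate: b→3 (≡-5 mod 8), so (4,-5,2)→(4,3,1)
flip: (4,3,1)→(1,-3,4)
translate: b→1 (≡-3 mod 2), so (1,-3,4)→(1,1,2)
reduced (well bottom): (1,1,2) with a≤c, −a<b≤a
well minimum |f| = |-1| = 1 (negative-definite)

1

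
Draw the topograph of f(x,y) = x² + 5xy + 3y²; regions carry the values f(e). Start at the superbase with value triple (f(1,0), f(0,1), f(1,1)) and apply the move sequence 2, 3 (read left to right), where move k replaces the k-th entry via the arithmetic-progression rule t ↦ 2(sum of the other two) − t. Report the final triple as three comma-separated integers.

start (1,3,9) = (f(1,0),f(0,1),f(1,1))
replace slot 2: 2·(1+9) − 3 = 17 → (1,17,9)
replace slot 3: 2·(1+17) − 9 = 27 → (1,17,27)

1,17,27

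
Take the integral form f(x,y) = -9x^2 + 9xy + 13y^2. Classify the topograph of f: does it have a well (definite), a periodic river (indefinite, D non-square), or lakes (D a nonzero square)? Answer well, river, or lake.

D = b²−4ac = 9² − 4·(-9)·13 = 549
D > 0 non-square ⇒ indefinite ⇒ periodic river

river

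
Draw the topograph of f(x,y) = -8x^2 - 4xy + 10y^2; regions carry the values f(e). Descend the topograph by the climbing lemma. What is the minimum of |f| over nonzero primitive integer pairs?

descent: ρ → (10,4,-8)  [lands on river]
river: ρ → (-8,12,6)
river: ρ → (6,12,-8)
river: ρ → (-8,4,10)
river: ρ → (10,16,-2)
river: ρ → (-2,16,10)
closes: descent 1, river 6
min |a| on river = 2

2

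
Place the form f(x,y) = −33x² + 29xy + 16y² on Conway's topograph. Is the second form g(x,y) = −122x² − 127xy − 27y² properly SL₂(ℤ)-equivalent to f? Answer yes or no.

D₁ = 2953, D₂ = 2953
river cycle of f (length 106): (16, 35, -27), (-27, 19, 24), (24, 29, -22), (-22, 15, 31), (31, 47, -6), (-6, 49, 23), (23, 43, -12), (-12, 53, 3), (3, 49, -46), (-46, 43, 6), … (96 more)
river cycle of g (length 106): (-27, 19, 24), (24, 29, -22), (-22, 15, 31), (31, 47, -6), (-6, 49, 23), (23, 43, -12), (-12, 53, 3), (3, 49, -46), (-46, 43, 6), (6, 53, -6), … (96 more)
cycles coincide ⇒ equivalent

yes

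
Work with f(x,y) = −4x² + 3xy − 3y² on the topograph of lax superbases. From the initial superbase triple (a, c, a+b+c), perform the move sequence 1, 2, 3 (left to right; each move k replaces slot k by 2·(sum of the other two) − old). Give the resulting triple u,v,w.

start (-4,-3,-4) = (f(1,0),f(0,1),f(1,1))
replace slot 1: 2·((-3)+(-4)) − (-4) = -10 → (-10,-3,-4)
replace slot 2: 2·((-10)+(-4)) − (-3) = -25 → (-10,-25,-4)
replace slot 3: 2·((-10)+(-25)) − (-4) = -66 → (-10,-25,-66)

-10,-25,-66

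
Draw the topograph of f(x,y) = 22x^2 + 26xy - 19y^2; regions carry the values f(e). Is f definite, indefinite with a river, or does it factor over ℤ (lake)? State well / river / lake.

D = b²−4ac = 26² − 4·22·(-19) = 2348
D > 0 non-square ⇒ indefinite ⇒ periodic river

river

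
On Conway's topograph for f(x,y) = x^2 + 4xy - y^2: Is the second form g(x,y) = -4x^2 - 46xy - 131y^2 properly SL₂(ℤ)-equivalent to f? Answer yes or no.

D₁ = 20, D₂ = 20
river cycle of f (length 2): (-1, 4, 1), (1, 4, -1)
river cycle of g (length 2): (1, 4, -1), (-1, 4, 1)
cycles coincide ⇒ equivalent

yes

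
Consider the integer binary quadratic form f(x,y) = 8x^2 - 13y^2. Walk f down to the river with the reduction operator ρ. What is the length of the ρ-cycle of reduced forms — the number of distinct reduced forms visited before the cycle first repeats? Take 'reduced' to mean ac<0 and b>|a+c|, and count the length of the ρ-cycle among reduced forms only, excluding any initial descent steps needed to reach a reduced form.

D = 416, ⌊√D⌋ = 20
descent: ρ → (-13,0,8)
descent: ρ → (8,16,-5)  [lands on river]
river: ρ → (-5,14,11)
river: ρ → (11,8,-8)
river: ρ → (-8,8,11)
river: ρ → (11,14,-5)
river: ρ → (-5,16,8)
ρ-cycle length = 6 (tail of 2 descent steps not counted)

6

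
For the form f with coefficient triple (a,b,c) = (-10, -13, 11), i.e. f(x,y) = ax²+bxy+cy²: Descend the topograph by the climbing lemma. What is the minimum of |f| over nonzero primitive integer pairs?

descent: ρ → (11,13,-10)  [lands on river]
river: ρ → (-10,7,14)
river: ρ → (14,21,-3)
river: ρ → (-3,21,14)
river: ρ → (14,7,-10)
river: ρ → (-10,13,11)
river: ρ → (11,9,-12)
river: ρ → (-12,15,8)
river: ρ → (8,17,-10)
river: ρ → (-10,23,2)
river: ρ → (2,21,-21)
river: ρ → (-21,21,2)
river: ρ → (2,23,-10)
river: ρ → (-10,17,8)
river: ρ → (8,15,-12)
river: ρ → (-12,9,11)
closes: descent 1, river 16
min |a| on river = 2

2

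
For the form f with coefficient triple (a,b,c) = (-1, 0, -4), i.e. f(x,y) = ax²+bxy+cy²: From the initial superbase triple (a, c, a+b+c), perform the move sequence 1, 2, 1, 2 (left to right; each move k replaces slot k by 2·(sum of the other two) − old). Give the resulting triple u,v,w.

start (-1,-4,-5) = (f(1,0),f(0,1),f(1,1))
replace slot 1: 2·((-4)+(-5)) − (-1) = -17 → (-17,-4,-5)
replace slot 2: 2·((-17)+(-5)) − (-4) = -40 → (-17,-40,-5)
replace slot 1: 2·((-40)+(-5)) − (-17) = -73 → (-73,-40,-5)
replace slot 2: 2·((-73)+(-5)) − (-40) = -116 → (-73,-116,-5)

-73,-116,-5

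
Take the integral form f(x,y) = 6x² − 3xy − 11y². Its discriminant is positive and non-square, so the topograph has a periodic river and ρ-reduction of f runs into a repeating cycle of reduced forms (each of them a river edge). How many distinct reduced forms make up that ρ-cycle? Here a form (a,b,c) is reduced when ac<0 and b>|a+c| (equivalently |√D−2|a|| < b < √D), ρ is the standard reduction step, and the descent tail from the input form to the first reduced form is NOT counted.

D = 273, ⌊√D⌋ = 16
descent: ρ → (-11,3,6)
descent: ρ → (6,9,-8)  [lands on river]
river: ρ → (-8,7,7)
river: ρ → (7,7,-8)
river: ρ → (-8,9,6)
river: ρ → (6,15,-2)
river: ρ → (-2,13,13)
river: ρ → (13,13,-2)
river: ρ → (-2,15,6)
ρ-cycle length = 8 (tail of 2 descent steps not counted)

8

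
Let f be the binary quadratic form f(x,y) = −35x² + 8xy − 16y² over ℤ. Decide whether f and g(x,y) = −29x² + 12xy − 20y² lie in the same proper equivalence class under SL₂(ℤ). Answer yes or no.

D₁ = -2176, D₂ = -2176
f is negative-definite; reduce −f:
−f: flip: (35,-8,16)→(16,8,35)
−f: reduced (well bottom): (16,8,35) with a≤c, −a<b≤a
flip sign back: reduced form of f is (-16,-8,-35)
g is negative-definite; reduce −g:
−g: flip: (29,-12,20)→(20,12,29)
−g: reduced (well bottom): (20,12,29) with a≤c, −a<b≤a
flip sign back: reduced form of g is (-20,-12,-29)
reduced forms (-16, -8, -35) vs (-20, -12, -29) ⇒ inequivalent

no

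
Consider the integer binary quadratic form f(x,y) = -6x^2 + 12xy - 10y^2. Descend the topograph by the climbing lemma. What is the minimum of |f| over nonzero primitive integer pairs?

translate: b→0 (≡-12 mod 12), so (6,-12,10)→(6,0,4)
flip: (6,0,4)→(4,0,6)
reduced (well bottom): (4,0,6) with a≤c, −a<b≤a
well minimum |f| = |-4| = 4 (negative-definite)

4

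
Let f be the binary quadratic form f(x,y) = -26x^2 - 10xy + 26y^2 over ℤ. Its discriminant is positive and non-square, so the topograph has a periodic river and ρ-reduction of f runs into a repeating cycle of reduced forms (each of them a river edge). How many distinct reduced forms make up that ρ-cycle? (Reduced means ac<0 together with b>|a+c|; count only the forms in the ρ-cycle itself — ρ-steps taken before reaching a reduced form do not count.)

D = 2804, ⌊√D⌋ = 52
descent: ρ → (26,10,-26)  [lands on river]
river: ρ → (-26,42,10)
river: ρ → (10,38,-34)
river: ρ → (-34,30,14)
river: ρ → (14,26,-38)
river: ρ → (-38,50,2)
river: ρ → (2,50,-38)
river: ρ → (-38,26,14)
river: ρ → (14,30,-34)
river: ρ → (-34,38,10)
river: ρ → (10,42,-26)
river: ρ → (-26,10,26)
river: ρ → (26,42,-10)
river: ρ → (-10,38,34)
river: ρ → (34,30,-14)
river: ρ → (-14,26,38)
river: ρ → (38,50,-2)
river: ρ → (-2,50,38)
river: ρ → (38,26,-14)
river: ρ → (-14,30,34)
river: ρ → (34,38,-10)
river: ρ → (-10,42,26)
ρ-cycle length = 22 (tail of 1 descent step not counted)

22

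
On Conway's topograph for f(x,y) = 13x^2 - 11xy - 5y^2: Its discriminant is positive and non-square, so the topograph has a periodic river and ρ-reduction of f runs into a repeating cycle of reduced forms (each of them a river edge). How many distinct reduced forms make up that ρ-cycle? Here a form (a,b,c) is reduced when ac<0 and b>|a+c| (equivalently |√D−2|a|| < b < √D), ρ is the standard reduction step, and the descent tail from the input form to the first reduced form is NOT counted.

D = 381, ⌊√D⌋ = 19
descent: ρ → (-5,11,13)  [lands on river]
river: ρ → (13,15,-3)
river: ρ → (-3,15,13)
river: ρ → (13,11,-5)
river: ρ → (-5,19,1)
river: ρ → (1,19,-5)
ρ-cycle length = 6 (tail of 1 descent step not counted)

6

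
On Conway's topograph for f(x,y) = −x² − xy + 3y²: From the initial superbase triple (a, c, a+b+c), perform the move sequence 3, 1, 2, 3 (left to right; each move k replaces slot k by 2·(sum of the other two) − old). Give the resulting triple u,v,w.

start (-1,3,1) = (f(1,0),f(0,1),f(1,1))
replace slot 3: 2·((-1)+3) − 1 = 3 → (-1,3,3)
replace slot 1: 2·(3+3) − (-1) = 13 → (13,3,3)
replace slot 2: 2·(13+3) − 3 = 29 → (13,29,3)
replace slot 3: 2·(13+29) − 3 = 81 → (13,29,81)

13,29,81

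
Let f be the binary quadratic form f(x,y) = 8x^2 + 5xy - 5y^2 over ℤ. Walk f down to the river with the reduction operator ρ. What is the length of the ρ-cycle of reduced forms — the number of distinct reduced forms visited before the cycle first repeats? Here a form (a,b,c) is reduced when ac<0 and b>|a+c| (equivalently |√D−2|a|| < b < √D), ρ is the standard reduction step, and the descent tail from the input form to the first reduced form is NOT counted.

D = 185, ⌊√D⌋ = 13
river: ρ → (-5,5,8)
river: ρ → (8,11,-2)
river: ρ → (-2,13,2)
river: ρ → (2,11,-8)
river: ρ → (-8,5,5)
river: ρ → (5,5,-8)
river: ρ → (-8,11,2)
river: ρ → (2,13,-2)
river: ρ → (-2,11,8)
river: ρ → (8,5,-5)
ρ-cycle length = 10 (tail of 0 descent steps not counted)

10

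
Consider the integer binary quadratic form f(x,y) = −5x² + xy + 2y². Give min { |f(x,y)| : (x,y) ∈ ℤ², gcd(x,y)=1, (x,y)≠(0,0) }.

descent: ρ → (2,3,-4)  [lands on river]
river: ρ → (-4,5,1)
river: ρ → (1,5,-4)
river: ρ → (-4,3,2)
river: ρ → (2,5,-2)
river: ρ → (-2,3,4)
river: ρ → (4,5,-1)
river: ρ → (-1,5,4)
river: ρ → (4,3,-2)
river: ρ → (-2,5,2)
closes: descent 1, river 10
min |a| on river = 1

1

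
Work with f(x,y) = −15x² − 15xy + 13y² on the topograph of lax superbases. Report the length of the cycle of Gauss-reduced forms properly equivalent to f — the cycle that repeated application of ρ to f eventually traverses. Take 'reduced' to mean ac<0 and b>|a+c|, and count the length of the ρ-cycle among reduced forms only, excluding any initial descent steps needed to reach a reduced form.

D = 1005, ⌊√D⌋ = 31
descent: ρ → (13,15,-15)  [lands on river]
river: ρ → (-15,15,13)
river: ρ → (13,11,-17)
river: ρ → (-17,23,7)
river: ρ → (7,19,-23)
river: ρ → (-23,27,3)
river: ρ → (3,27,-23)
river: ρ → (-23,19,7)
river: ρ → (7,23,-17)
river: ρ → (-17,11,13)
ρ-cycle length = 10 (tail of 1 descent step not counted)

10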